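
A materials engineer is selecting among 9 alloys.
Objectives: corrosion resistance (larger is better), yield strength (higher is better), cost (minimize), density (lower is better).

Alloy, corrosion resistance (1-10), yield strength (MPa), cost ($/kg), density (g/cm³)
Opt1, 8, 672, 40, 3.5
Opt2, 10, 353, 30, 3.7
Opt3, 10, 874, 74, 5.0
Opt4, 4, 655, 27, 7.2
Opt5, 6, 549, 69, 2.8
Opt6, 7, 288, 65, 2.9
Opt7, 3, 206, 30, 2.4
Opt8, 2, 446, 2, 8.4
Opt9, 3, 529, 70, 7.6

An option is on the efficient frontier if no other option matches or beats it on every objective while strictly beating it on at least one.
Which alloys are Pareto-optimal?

Opt1, Opt2, Opt3, Opt4, Opt5, Opt6, Opt7, Opt8

Opt1: not dominated.
Opt2: not dominated.
Opt3: not dominated (best yield strength).
Opt4: not dominated.
Opt5: not dominated.
Opt6: not dominated.
Opt7: not dominated (best density).
Opt8: not dominated (best cost).
Opt9: dominated by Opt1 (corrosion resistance 8≥3, yield strength 672≥529, cost 40≤70, density 3.5≤7.6).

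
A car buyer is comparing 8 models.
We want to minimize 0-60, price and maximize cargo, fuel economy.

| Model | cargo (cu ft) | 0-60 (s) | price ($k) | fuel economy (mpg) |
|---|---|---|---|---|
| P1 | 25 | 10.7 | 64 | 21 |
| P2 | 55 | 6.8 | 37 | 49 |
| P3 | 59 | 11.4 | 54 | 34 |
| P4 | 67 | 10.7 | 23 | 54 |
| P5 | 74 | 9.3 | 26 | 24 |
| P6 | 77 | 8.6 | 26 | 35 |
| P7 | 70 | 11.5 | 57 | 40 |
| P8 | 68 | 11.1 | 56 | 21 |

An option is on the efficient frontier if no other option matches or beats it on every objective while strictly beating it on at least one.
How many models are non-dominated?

P1: dominated by P2 (cargo 55≥25, 0-60 6.8≤10.7, price 37≤64, fuel economy 49≥21).
P2: not dominated (best 0-60).
P3: dominated by P4 (cargo 67≥59, 0-60 10.7≤11.4, price 23≤54, fuel economy 54≥34).
P4: not dominated (best price).
P5: dominated by P6 (cargo 77≥74, 0-60 8.6≤9.3, price 26≤26, fuel economy 35≥24).
P6: not dominated (best cargo).
P7: not dominated.
P8: dominated by P5 (cargo 74≥68, 0-60 9.3≤11.1, price 26≤56, fuel economy 24≥21).
Pareto-optimal: P2, P4, P6, P7 → 4.

4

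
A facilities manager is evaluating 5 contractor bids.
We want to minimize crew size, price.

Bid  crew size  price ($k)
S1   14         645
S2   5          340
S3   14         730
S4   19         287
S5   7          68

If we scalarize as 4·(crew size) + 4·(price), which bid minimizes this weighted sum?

S1: 4·14 + 4·645 = 2636
S2: 4·5 + 4·340 = 1380
S3: 4·14 + 4·730 = 2976
S4: 4·19 + 4·287 = 1224
S5: 4·7 + 4·68 = 300
Lowest: S5 at 300.

S5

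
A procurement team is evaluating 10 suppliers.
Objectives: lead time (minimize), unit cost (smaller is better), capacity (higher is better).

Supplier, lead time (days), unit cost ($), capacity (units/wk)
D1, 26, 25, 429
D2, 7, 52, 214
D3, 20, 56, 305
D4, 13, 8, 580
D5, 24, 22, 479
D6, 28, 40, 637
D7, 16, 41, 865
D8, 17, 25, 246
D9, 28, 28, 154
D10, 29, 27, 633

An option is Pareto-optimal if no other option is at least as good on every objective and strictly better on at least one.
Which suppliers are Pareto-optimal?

D2, D4, D6, D7, D10

D1: dominated by D4 (lead time 13≤26, unit cost 8≤25, capacity 580≥429).
D2: not dominated (best lead time).
D3: dominated by D4 (lead time 13≤20, unit cost 8≤56, capacity 580≥305).
D4: not dominated (best unit cost).
D5: dominated by D4 (lead time 13≤24, unit cost 8≤22, capacity 580≥479).
D6: not dominated.
D7: not dominated (best capacity).
D8: dominated by D4 (lead time 13≤17, unit cost 8≤25, capacity 580≥246).
D9: dominated by D1 (lead time 26≤28, unit cost 25≤28, capacity 429≥154).
D10: not dominated.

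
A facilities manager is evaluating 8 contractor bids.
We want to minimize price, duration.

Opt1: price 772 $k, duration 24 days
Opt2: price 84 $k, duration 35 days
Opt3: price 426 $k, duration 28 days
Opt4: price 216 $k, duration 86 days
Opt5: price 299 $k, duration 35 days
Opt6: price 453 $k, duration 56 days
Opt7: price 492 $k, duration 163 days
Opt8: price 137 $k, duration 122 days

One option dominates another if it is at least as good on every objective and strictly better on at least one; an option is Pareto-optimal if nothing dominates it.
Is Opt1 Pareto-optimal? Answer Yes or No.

Yes

Opt2: worse on duration (35 vs 24).
Opt3: worse on duration (28 vs 24).
Opt4: worse on duration (86 vs 24).
Opt5: worse on duration (35 vs 24).
Opt6: worse on duration (56 vs 24).
Opt7: worse on duration (163 vs 24).
Opt8: worse on duration (122 vs 24).
No option is at least as good as Opt1 on every objective and strictly better on one.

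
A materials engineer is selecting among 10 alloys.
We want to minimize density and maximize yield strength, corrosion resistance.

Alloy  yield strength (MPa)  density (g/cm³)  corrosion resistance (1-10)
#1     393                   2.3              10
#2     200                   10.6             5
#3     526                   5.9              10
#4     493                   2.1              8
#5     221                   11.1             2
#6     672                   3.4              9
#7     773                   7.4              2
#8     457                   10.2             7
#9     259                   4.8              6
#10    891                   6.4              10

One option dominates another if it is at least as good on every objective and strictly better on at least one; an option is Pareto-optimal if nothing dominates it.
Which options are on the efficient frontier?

#1: not dominated.
#2: dominated by #1 (yield strength 393≥200, density 2.3≤10.6, corrosion resistance 10≥5).
#3: not dominated.
#4: not dominated (best density).
#5: dominated by #1 (yield strength 393≥221, density 2.3≤11.1, corrosion resistance 10≥2).
#6: not dominated.
#7: dominated by #10 (yield strength 891≥773, density 6.4≤7.4, corrosion resistance 10≥2).
#8: dominated by #3 (yield strength 526≥457, density 5.9≤10.2, corrosion resistance 10≥7).
#9: dominated by #1 (yield strength 393≥259, density 2.3≤4.8, corrosion resistance 10≥6).
#10: not dominated (best yield strength).

#1, #3, #4, #6, #10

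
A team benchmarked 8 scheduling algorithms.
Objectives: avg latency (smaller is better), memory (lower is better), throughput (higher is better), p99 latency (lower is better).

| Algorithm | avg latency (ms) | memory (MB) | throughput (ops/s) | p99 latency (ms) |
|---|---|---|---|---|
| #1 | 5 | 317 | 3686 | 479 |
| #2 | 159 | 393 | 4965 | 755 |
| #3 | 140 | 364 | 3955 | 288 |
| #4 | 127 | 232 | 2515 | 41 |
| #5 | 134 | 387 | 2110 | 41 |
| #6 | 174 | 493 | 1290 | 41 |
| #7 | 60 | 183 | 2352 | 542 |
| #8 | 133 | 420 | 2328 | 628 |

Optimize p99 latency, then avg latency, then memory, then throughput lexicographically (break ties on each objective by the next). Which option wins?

First minimize p99 latency: best is 41, kept {#4, #5, #6}.
Then minimize avg latency: best is 127, kept {#4}.

#4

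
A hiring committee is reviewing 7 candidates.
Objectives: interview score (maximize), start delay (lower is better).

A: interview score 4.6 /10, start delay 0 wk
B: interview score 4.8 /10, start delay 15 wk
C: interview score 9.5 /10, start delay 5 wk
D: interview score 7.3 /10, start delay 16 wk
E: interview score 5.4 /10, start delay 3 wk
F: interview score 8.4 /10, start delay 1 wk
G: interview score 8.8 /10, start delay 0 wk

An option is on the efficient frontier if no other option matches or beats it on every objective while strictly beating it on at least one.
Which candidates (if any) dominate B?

C: interview score 9.5≥4.8, start delay 5≤15 — dominates B.
E: interview score 5.4≥4.8, start delay 3≤15 — dominates B.
F: interview score 8.4≥4.8, start delay 1≤15 — dominates B.
G: interview score 8.8≥4.8, start delay 0≤15 — dominates B.
Others (A, D) are each worse than B on at least one objective.

C, E, F, G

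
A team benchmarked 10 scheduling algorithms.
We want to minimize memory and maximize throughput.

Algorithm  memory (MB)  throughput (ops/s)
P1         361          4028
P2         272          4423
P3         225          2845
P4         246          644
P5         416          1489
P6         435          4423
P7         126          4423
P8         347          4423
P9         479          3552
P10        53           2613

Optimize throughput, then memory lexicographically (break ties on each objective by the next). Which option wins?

P7

First maximize throughput: best is 4423, kept {P2, P6, P7, P8}.
Then minimize memory: best is 126, kept {P7}.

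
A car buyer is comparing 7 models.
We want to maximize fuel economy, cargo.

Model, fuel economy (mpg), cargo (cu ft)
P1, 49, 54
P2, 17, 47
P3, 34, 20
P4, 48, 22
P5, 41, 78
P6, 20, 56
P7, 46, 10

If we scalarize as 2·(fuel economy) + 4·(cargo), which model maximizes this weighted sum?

P5

P1: 2·49 + 4·54 = 314
P2: 2·17 + 4·47 = 222
P3: 2·34 + 4·20 = 148
P4: 2·48 + 4·22 = 184
P5: 2·41 + 4·78 = 394
P6: 2·20 + 4·56 = 264
P7: 2·46 + 4·10 = 132
Highest: P5 at 394.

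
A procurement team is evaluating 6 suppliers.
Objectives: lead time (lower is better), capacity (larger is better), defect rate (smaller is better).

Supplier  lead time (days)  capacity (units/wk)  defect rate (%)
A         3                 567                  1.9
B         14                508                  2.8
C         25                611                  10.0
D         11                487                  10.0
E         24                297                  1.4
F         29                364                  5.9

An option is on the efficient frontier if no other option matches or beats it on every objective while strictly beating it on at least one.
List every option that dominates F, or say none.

A, B

A: lead time 3≤29, capacity 567≥364, defect rate 1.9≤5.9 — dominates F.
B: lead time 14≤29, capacity 508≥364, defect rate 2.8≤5.9 — dominates F.
Others (C, D, E) are each worse than F on at least one objective.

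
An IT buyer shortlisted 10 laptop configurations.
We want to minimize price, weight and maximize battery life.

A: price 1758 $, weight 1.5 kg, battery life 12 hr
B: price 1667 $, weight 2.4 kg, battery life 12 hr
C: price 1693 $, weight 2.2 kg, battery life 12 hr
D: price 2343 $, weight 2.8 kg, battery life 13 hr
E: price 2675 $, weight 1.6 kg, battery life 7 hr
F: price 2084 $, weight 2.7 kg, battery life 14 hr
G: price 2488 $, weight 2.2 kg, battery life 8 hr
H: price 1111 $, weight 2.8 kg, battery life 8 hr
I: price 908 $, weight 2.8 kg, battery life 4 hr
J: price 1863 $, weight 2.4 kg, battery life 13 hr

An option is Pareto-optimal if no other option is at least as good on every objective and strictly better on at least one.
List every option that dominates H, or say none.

none

A: worse on price (1758 vs 1111).
B: worse on price (1667 vs 1111).
C: worse on price (1693 vs 1111).
D: worse on price (2343 vs 1111).
E: worse on price (2675 vs 1111).
F: worse on price (2084 vs 1111).
G: worse on price (2488 vs 1111).
I: worse on battery life (4 vs 8).
J: worse on price (1863 vs 1111).
No option dominates H.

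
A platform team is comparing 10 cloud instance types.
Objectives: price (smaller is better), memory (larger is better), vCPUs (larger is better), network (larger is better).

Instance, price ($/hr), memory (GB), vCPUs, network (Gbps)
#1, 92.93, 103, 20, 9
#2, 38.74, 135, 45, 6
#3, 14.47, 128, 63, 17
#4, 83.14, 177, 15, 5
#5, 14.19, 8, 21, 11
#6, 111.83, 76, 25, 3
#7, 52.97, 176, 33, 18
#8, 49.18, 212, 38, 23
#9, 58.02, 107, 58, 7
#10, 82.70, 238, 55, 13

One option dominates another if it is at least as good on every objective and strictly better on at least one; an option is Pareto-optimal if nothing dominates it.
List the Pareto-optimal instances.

#2, #3, #5, #8, #10

#1: dominated by #3 (price 14.47≤92.93, memory 128≥103, vCPUs 63≥20, network 17≥9).
#2: not dominated.
#3: not dominated (best vCPUs).
#4: dominated by #8 (price 49.18≤83.14, memory 212≥177, vCPUs 38≥15, network 23≥5).
#5: not dominated (best price).
#6: dominated by #2 (price 38.74≤111.83, memory 135≥76, vCPUs 45≥25, network 6≥3).
#7: dominated by #8 (price 49.18≤52.97, memory 212≥176, vCPUs 38≥33, network 23≥18).
#8: not dominated (best network).
#9: dominated by #3 (price 14.47≤58.02, memory 128≥107, vCPUs 63≥58, network 17≥7).
#10: not dominated (best memory).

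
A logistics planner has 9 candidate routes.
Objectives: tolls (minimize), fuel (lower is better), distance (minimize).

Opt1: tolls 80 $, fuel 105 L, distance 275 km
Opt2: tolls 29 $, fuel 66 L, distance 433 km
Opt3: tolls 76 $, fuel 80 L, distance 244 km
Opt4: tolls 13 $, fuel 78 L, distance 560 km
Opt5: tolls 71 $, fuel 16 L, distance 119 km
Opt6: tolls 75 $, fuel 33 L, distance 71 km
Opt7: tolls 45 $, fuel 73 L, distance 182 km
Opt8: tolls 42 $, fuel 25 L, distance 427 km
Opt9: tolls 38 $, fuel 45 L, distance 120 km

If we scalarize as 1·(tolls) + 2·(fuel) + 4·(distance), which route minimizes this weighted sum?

Opt1: 1·80 + 2·105 + 4·275 = 1390
Opt2: 1·29 + 2·66 + 4·433 = 1893
Opt3: 1·76 + 2·80 + 4·244 = 1212
Opt4: 1·13 + 2·78 + 4·560 = 2409
Opt5: 1·71 + 2·16 + 4·119 = 579
Opt6: 1·75 + 2·33 + 4·71 = 425
Opt7: 1·45 + 2·73 + 4·182 = 919
Opt8: 1·42 + 2·25 + 4·427 = 1800
Opt9: 1·38 + 2·45 + 4·120 = 608
Lowest: Opt6 at 425.

Opt6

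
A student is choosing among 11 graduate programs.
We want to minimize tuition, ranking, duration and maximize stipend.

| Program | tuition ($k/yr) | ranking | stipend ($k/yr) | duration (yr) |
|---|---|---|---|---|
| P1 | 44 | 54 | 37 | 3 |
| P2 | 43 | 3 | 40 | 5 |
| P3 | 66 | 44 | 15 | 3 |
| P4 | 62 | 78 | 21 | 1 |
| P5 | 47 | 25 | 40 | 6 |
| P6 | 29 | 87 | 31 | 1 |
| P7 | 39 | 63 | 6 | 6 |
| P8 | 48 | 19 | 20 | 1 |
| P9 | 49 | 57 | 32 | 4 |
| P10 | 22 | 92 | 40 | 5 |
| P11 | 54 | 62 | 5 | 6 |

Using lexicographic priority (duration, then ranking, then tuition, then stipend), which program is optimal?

P8

First minimize duration: best is 1, kept {P4, P6, P8}.
Then minimize ranking: best is 19, kept {P8}.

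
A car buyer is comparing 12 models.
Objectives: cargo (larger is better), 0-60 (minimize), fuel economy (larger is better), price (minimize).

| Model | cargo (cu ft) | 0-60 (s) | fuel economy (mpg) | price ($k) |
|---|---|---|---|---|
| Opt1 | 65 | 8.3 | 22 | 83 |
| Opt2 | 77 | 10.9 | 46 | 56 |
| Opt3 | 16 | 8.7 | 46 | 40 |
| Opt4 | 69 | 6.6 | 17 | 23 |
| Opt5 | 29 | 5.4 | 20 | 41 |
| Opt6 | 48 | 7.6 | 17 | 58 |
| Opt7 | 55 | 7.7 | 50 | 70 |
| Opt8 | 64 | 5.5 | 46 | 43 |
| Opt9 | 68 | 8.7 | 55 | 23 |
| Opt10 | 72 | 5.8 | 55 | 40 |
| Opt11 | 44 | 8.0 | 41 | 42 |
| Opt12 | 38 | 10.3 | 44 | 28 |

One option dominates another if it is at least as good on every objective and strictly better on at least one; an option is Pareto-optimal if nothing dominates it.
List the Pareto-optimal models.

Opt1: dominated by Opt10 (cargo 72≥65, 0-60 5.8≤8.3, fuel economy 55≥22, price 40≤83).
Opt2: not dominated (best cargo).
Opt3: dominated by Opt9 (cargo 68≥16, 0-60 8.7≤8.7, fuel economy 55≥46, price 23≤40).
Opt4: not dominated.
Opt5: not dominated (best 0-60).
Opt6: dominated by Opt4 (cargo 69≥48, 0-60 6.6≤7.6, fuel economy 17≥17, price 23≤58).
Opt7: dominated by Opt10 (cargo 72≥55, 0-60 5.8≤7.7, fuel economy 55≥50, price 40≤70).
Opt8: not dominated.
Opt9: not dominated.
Opt10: not dominated.
Opt11: dominated by Opt10 (cargo 72≥44, 0-60 5.8≤8.0, fuel economy 55≥41, price 40≤42).
Opt12: dominated by Opt9 (cargo 68≥38, 0-60 8.7≤10.3, fuel economy 55≥44, price 23≤28).

Opt2, Opt4, Opt5, Opt8, Opt9, Opt10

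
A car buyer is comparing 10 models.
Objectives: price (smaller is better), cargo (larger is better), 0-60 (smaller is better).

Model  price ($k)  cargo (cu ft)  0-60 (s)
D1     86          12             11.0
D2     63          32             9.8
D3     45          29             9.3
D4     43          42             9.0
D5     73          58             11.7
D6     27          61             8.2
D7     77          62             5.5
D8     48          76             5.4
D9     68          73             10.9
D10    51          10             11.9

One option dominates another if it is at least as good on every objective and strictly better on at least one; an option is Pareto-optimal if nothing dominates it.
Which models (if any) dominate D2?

D4: price 43≤63, cargo 42≥32, 0-60 9.0≤9.8 — dominates D2.
D6: price 27≤63, cargo 61≥32, 0-60 8.2≤9.8 — dominates D2.
D8: price 48≤63, cargo 76≥32, 0-60 5.4≤9.8 — dominates D2.
Others (D1, D3, D5, D7, D9, D10) are each worse than D2 on at least one objective.

D4, D6, D8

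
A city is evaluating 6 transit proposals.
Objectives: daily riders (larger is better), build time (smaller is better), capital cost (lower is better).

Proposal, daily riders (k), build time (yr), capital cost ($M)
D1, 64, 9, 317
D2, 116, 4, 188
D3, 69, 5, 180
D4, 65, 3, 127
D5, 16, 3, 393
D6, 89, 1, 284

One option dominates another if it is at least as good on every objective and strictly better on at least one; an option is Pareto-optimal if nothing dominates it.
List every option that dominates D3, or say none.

D1: worse on daily riders (64 vs 69).
D2: worse on capital cost (188 vs 180).
D4: worse on daily riders (65 vs 69).
D5: worse on daily riders (16 vs 69).
D6: worse on capital cost (284 vs 180).
No option dominates D3.

none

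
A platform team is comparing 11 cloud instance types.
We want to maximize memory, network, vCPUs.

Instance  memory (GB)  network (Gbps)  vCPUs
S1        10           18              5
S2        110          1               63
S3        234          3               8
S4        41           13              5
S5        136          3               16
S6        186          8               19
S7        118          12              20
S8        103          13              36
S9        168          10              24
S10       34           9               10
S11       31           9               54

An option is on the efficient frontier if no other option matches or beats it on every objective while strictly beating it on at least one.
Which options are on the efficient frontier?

S1: not dominated (best network).
S2: not dominated (best vCPUs).
S3: not dominated (best memory).
S4: dominated by S8 (memory 103≥41, network 13≥13, vCPUs 36≥5).
S5: dominated by S6 (memory 186≥136, network 8≥3, vCPUs 19≥16).
S6: not dominated.
S7: not dominated.
S8: not dominated.
S9: not dominated.
S10: dominated by S7 (memory 118≥34, network 12≥9, vCPUs 20≥10).
S11: not dominated.

S1, S2, S3, S6, S7, S8, S9, S11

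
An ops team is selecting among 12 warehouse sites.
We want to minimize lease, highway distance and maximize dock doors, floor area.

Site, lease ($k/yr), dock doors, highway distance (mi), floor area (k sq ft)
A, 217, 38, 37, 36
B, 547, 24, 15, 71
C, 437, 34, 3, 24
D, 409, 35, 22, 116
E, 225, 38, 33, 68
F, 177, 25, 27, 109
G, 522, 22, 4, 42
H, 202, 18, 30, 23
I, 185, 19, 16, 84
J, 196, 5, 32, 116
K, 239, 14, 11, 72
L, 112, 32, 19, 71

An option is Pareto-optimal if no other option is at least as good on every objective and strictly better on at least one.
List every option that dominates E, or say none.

none

A: worse on highway distance (37 vs 33).
B: worse on lease (547 vs 225).
C: worse on lease (437 vs 225).
D: worse on lease (409 vs 225).
F: worse on dock doors (25 vs 38).
G: worse on lease (522 vs 225).
H: worse on dock doors (18 vs 38).
I: worse on dock doors (19 vs 38).
J: worse on dock doors (5 vs 38).
K: worse on lease (239 vs 225).
L: worse on dock doors (32 vs 38).
No option dominates E.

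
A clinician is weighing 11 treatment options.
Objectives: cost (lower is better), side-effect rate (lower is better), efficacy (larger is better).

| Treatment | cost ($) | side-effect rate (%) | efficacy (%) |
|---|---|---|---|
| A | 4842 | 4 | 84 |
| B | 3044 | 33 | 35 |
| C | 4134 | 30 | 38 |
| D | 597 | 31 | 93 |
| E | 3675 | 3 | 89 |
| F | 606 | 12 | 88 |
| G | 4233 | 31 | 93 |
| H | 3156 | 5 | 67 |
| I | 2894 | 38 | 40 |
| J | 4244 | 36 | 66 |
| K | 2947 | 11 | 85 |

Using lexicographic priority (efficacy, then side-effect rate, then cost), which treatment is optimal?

First maximize efficacy: best is 93, kept {D, G}.
Then minimize side-effect rate: best is 31, kept {D, G}.
Then minimize cost: best is 597, kept {D}.

D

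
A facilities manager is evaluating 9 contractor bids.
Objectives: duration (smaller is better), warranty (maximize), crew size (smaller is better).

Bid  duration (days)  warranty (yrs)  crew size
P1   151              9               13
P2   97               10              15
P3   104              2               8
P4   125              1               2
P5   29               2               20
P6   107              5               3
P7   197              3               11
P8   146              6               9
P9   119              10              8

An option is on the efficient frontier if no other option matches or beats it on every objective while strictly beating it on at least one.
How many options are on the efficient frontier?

P1: dominated by P9 (duration 119≤151, warranty 10≥9, crew size 8≤13).
P2: not dominated.
P3: not dominated.
P4: not dominated (best crew size).
P5: not dominated (best duration).
P6: not dominated.
P7: dominated by P6 (duration 107≤197, warranty 5≥3, crew size 3≤11).
P8: dominated by P9 (duration 119≤146, warranty 10≥6, crew size 8≤9).
P9: not dominated.
Pareto-optimal: P2, P3, P4, P5, P6, P9 → 6.

6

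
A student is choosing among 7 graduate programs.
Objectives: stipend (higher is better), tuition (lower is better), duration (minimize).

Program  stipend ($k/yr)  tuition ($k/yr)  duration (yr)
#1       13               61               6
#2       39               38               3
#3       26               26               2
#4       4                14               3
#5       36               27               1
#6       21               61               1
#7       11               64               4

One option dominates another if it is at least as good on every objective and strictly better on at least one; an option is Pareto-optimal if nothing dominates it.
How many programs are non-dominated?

4

#1: dominated by #2 (stipend 39≥13, tuition 38≤61, duration 3≤6).
#2: not dominated (best stipend).
#3: not dominated.
#4: not dominated (best tuition).
#5: not dominated.
#6: dominated by #5 (stipend 36≥21, tuition 27≤61, duration 1≤1).
#7: dominated by #2 (stipend 39≥11, tuition 38≤64, duration 3≤4).
Pareto-optimal: #2, #3, #4, #5 → 4.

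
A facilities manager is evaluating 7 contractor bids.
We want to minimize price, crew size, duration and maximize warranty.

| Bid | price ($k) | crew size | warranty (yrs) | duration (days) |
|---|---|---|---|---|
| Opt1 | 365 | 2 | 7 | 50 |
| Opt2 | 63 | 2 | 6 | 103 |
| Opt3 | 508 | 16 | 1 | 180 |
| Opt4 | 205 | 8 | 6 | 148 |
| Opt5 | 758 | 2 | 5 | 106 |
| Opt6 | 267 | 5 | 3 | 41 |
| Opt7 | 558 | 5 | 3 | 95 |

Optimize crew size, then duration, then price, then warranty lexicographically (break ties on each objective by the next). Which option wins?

First minimize crew size: best is 2, kept {Opt1, Opt2, Opt5}.
Then minimize duration: best is 50, kept {Opt1}.

Opt1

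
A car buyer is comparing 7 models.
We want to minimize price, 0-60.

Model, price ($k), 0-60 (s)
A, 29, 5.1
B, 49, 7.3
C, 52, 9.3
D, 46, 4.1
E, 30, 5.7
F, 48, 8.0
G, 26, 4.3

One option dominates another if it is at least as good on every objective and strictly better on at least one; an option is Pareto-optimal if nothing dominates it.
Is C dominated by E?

Yes

E vs C: price 30≤52, 0-60 5.7≤9.3 — E is at least as good on every objective with at least one strict improvement.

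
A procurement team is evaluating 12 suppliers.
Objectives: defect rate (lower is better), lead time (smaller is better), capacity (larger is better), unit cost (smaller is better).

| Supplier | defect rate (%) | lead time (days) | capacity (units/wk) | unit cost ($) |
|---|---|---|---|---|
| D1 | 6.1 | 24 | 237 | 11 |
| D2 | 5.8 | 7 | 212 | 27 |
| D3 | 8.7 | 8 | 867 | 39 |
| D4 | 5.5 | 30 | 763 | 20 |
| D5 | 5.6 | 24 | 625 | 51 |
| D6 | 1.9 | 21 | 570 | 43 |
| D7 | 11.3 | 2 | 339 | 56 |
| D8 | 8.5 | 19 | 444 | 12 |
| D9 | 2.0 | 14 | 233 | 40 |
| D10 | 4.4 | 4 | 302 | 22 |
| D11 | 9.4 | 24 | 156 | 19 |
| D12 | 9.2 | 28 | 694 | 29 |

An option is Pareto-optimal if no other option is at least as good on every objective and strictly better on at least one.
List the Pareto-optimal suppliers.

D1: not dominated (best unit cost).
D2: dominated by D10 (defect rate 4.4≤5.8, lead time 4≤7, capacity 302≥212, unit cost 22≤27).
D3: not dominated (best capacity).
D4: not dominated.
D5: not dominated.
D6: not dominated (best defect rate).
D7: not dominated (best lead time).
D8: not dominated.
D9: not dominated.
D10: not dominated.
D11: dominated by D1 (defect rate 6.1≤9.4, lead time 24≤24, capacity 237≥156, unit cost 11≤19).
D12: not dominated.

D1, D3, D4, D5, D6, D7, D8, D9, D10, D12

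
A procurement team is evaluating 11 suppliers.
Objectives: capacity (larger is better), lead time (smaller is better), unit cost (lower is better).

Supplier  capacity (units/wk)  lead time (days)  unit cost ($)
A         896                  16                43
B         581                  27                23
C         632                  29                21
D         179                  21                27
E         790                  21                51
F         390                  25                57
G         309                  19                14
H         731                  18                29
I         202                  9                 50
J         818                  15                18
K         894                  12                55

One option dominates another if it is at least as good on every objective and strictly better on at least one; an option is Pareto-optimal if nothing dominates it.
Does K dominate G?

No

K vs G: K is worse on unit cost (55 vs 14), so it does not dominate G.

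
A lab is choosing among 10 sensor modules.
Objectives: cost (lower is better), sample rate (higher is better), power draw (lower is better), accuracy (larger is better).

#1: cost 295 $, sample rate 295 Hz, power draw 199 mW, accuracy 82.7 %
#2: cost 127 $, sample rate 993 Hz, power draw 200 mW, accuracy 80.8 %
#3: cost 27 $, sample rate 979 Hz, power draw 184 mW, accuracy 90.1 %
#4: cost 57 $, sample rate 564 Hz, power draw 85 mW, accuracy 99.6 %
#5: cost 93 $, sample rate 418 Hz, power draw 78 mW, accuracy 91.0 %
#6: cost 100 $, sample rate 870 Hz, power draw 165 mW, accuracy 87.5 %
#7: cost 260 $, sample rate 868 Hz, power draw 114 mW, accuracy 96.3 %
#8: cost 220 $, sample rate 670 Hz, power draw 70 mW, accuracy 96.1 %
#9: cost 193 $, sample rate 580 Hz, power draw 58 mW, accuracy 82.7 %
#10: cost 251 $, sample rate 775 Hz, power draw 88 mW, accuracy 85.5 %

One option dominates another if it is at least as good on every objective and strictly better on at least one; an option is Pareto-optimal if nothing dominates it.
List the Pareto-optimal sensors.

#1: dominated by #3 (cost 27≤295, sample rate 979≥295, power draw 184≤199, accuracy 90.1≥82.7).
#2: not dominated (best sample rate).
#3: not dominated (best cost).
#4: not dominated (best accuracy).
#5: not dominated.
#6: not dominated.
#7: not dominated.
#8: not dominated.
#9: not dominated (best power draw).
#10: not dominated.

#2, #3, #4, #5, #6, #7, #8, #9, #10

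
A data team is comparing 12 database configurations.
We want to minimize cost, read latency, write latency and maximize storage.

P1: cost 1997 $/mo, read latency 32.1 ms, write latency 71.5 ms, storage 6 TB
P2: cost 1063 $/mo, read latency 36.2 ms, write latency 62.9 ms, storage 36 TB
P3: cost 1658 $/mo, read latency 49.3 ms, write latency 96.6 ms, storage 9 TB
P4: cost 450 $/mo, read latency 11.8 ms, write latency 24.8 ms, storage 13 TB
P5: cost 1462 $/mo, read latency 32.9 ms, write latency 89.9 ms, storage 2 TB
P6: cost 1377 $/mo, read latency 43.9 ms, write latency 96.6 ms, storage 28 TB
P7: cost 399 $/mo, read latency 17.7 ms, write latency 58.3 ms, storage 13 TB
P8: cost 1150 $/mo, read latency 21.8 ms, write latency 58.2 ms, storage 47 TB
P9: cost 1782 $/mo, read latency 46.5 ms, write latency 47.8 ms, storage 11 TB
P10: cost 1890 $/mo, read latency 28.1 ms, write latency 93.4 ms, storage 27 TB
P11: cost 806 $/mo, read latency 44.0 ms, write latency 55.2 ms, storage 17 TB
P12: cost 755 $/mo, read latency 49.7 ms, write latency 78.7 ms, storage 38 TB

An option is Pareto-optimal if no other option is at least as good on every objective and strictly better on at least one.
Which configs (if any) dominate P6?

P2: cost 1063≤1377, read latency 36.2≤43.9, write latency 62.9≤96.6, storage 36≥28 — dominates P6.
P8: cost 1150≤1377, read latency 21.8≤43.9, write latency 58.2≤96.6, storage 47≥28 — dominates P6.
Others (P1, P3, P4, P5, P7, P9, P10, P11, P12) are each worse than P6 on at least one objective.

P2, P8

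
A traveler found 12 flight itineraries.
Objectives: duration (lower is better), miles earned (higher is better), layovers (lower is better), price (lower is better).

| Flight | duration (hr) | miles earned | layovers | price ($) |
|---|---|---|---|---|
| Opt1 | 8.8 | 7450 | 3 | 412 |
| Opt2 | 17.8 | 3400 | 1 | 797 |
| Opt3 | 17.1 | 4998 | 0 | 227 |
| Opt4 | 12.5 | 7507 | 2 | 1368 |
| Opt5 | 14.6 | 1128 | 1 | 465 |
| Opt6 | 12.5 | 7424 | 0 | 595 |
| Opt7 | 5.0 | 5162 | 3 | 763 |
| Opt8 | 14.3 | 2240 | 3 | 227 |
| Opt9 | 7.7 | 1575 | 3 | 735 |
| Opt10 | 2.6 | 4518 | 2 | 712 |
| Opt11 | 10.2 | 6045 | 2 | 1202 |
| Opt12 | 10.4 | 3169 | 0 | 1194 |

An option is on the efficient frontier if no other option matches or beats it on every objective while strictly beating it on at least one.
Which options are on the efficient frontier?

Opt1, Opt3, Opt4, Opt5, Opt6, Opt7, Opt8, Opt10, Opt11, Opt12

Opt1: not dominated.
Opt2: dominated by Opt3 (duration 17.1≤17.8, miles earned 4998≥3400, layovers 0≤1, price 227≤797).
Opt3: not dominated.
Opt4: not dominated (best miles earned).
Opt5: not dominated.
Opt6: not dominated.
Opt7: not dominated.
Opt8: not dominated.
Opt9: dominated by Opt10 (duration 2.6≤7.7, miles earned 4518≥1575, layovers 2≤3, price 712≤735).
Opt10: not dominated (best duration).
Opt11: not dominated.
Opt12: not dominated.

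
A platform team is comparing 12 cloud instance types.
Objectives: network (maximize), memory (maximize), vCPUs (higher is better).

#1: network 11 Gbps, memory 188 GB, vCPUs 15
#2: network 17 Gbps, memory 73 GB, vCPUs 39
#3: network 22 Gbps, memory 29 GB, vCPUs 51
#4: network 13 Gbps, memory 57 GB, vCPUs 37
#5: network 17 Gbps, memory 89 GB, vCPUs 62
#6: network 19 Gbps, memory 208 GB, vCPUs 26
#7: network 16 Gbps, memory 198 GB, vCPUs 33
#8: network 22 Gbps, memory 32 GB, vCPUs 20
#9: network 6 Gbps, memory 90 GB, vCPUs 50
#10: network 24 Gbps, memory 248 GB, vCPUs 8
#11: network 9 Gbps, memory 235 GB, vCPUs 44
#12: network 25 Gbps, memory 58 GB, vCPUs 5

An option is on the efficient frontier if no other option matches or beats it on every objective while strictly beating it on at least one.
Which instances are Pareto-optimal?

#1: dominated by #6 (network 19≥11, memory 208≥188, vCPUs 26≥15).
#2: dominated by #5 (network 17≥17, memory 89≥73, vCPUs 62≥39).
#3: not dominated.
#4: dominated by #2 (network 17≥13, memory 73≥57, vCPUs 39≥37).
#5: not dominated (best vCPUs).
#6: not dominated.
#7: not dominated.
#8: not dominated.
#9: not dominated.
#10: not dominated (best memory).
#11: not dominated.
#12: not dominated (best network).

#3, #5, #6, #7, #8, #9, #10, #11, #12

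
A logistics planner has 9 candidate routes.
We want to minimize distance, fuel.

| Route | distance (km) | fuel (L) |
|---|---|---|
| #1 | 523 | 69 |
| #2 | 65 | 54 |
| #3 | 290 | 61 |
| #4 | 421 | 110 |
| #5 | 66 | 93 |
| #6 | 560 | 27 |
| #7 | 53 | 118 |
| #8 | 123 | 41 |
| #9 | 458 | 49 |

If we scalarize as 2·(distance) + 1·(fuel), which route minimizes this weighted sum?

#2

#1: 2·523 + 1·69 = 1115
#2: 2·65 + 1·54 = 184
#3: 2·290 + 1·61 = 641
#4: 2·421 + 1·110 = 952
#5: 2·66 + 1·93 = 225
#6: 2·560 + 1·27 = 1147
#7: 2·53 + 1·118 = 224
#8: 2·123 + 1·41 = 287
#9: 2·458 + 1·49 = 965
Lowest: #2 at 184.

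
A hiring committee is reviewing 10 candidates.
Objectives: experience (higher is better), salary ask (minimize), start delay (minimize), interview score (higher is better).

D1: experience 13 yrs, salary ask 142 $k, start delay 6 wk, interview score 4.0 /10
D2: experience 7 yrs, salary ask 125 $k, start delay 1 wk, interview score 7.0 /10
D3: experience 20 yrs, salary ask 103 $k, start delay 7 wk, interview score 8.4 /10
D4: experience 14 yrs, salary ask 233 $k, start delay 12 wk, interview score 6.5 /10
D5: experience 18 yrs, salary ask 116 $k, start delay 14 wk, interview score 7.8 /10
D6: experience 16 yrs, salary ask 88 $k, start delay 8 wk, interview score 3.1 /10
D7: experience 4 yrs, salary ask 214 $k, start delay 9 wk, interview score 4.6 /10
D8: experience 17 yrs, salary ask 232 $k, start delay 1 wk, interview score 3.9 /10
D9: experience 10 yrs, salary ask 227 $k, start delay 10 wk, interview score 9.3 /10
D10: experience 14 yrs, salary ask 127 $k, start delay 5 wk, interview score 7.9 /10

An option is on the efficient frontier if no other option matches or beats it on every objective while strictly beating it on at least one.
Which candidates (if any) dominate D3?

D1: worse on experience (13 vs 20).
D2: worse on experience (7 vs 20).
D4: worse on experience (14 vs 20).
D5: worse on experience (18 vs 20).
D6: worse on experience (16 vs 20).
D7: worse on experience (4 vs 20).
D8: worse on experience (17 vs 20).
D9: worse on experience (10 vs 20).
D10: worse on experience (14 vs 20).
No option dominates D3.

none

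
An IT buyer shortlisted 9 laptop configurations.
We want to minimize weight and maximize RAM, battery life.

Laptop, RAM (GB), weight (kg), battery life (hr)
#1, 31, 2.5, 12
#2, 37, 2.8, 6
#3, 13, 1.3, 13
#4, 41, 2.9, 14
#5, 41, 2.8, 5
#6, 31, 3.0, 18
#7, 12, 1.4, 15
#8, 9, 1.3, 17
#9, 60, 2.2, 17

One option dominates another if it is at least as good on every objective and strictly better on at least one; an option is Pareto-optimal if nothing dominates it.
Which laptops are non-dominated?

#1: dominated by #9 (RAM 60≥31, weight 2.2≤2.5, battery life 17≥12).
#2: dominated by #9 (RAM 60≥37, weight 2.2≤2.8, battery life 17≥6).
#3: not dominated.
#4: dominated by #9 (RAM 60≥41, weight 2.2≤2.9, battery life 17≥14).
#5: dominated by #9 (RAM 60≥41, weight 2.2≤2.8, battery life 17≥5).
#6: not dominated (best battery life).
#7: not dominated.
#8: not dominated.
#9: not dominated (best RAM).

#3, #6, #7, #8, #9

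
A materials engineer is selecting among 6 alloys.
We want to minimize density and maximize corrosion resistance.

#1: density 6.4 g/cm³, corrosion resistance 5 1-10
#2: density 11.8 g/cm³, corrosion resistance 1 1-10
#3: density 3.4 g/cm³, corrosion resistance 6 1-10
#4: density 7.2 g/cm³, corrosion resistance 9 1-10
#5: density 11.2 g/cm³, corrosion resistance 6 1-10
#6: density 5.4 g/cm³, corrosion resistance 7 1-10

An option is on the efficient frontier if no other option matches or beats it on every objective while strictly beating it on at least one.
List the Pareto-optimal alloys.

#1: dominated by #3 (density 3.4≤6.4, corrosion resistance 6≥5).
#2: dominated by #1 (density 6.4≤11.8, corrosion resistance 5≥1).
#3: not dominated (best density).
#4: not dominated (best corrosion resistance).
#5: dominated by #3 (density 3.4≤11.2, corrosion resistance 6≥6).
#6: not dominated.

#3, #4, #6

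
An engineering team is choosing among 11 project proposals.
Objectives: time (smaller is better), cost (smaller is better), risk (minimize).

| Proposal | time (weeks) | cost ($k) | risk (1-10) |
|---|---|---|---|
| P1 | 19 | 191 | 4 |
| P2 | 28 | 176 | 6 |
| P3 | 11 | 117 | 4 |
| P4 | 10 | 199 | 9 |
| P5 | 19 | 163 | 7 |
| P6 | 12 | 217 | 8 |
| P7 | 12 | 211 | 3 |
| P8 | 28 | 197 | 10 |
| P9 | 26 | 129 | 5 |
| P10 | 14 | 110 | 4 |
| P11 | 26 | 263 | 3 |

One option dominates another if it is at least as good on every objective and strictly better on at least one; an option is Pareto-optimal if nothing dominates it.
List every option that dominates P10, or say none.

P1: worse on time (19 vs 14).
P2: worse on time (28 vs 14).
P3: worse on cost (117 vs 110).
P4: worse on cost (199 vs 110).
P5: worse on time (19 vs 14).
P6: worse on cost (217 vs 110).
P7: worse on cost (211 vs 110).
P8: worse on time (28 vs 14).
P9: worse on time (26 vs 14).
P11: worse on time (26 vs 14).
No option dominates P10.

none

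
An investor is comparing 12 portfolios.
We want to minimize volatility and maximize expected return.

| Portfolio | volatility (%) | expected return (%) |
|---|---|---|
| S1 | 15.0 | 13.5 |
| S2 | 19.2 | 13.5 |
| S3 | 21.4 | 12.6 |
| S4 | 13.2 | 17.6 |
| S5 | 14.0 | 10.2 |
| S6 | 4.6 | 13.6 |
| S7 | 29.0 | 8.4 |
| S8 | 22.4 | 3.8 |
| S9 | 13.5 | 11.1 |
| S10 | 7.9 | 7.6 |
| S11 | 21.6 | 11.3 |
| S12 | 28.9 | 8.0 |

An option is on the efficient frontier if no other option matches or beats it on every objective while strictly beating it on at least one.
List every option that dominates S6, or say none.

S1: worse on volatility (15.0 vs 4.6).
S2: worse on volatility (19.2 vs 4.6).
S3: worse on volatility (21.4 vs 4.6).
S4: worse on volatility (13.2 vs 4.6).
S5: worse on volatility (14.0 vs 4.6).
S7: worse on volatility (29.0 vs 4.6).
S8: worse on volatility (22.4 vs 4.6).
S9: worse on volatility (13.5 vs 4.6).
S10: worse on volatility (7.9 vs 4.6).
S11: worse on volatility (21.6 vs 4.6).
S12: worse on volatility (28.9 vs 4.6).
No option dominates S6.

none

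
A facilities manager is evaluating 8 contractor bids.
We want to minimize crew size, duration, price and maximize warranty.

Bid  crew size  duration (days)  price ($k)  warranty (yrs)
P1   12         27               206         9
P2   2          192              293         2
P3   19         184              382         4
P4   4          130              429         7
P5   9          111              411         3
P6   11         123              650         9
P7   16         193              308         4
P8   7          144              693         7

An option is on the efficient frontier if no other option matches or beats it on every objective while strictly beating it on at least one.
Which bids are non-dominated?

P1, P2, P4, P5, P6

P1: not dominated (best duration).
P2: not dominated (best crew size).
P3: dominated by P1 (crew size 12≤19, duration 27≤184, price 206≤382, warranty 9≥4).
P4: not dominated.
P5: not dominated.
P6: not dominated.
P7: dominated by P1 (crew size 12≤16, duration 27≤193, price 206≤308, warranty 9≥4).
P8: dominated by P4 (crew size 4≤7, duration 130≤144, price 429≤693, warranty 7≥7).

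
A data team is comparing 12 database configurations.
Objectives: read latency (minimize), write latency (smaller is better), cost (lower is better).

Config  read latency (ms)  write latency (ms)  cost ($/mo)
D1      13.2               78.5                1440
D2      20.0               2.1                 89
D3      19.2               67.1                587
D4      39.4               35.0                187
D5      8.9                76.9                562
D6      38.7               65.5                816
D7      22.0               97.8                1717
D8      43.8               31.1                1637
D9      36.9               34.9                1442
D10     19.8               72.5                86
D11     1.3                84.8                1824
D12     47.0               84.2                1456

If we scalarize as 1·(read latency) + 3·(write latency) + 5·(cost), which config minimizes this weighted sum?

D1: 1·13.2 + 3·78.5 + 5·1440 = 7448.7
D2: 1·20.0 + 3·2.1 + 5·89 = 471.3
D3: 1·19.2 + 3·67.1 + 5·587 = 3155.5
D4: 1·39.4 + 3·35.0 + 5·187 = 1079.4
D5: 1·8.9 + 3·76.9 + 5·562 = 3049.6
D6: 1·38.7 + 3·65.5 + 5·816 = 4315.2
D7: 1·22.0 + 3·97.8 + 5·1717 = 8900.4
D8: 1·43.8 + 3·31.1 + 5·1637 = 8322.1
D9: 1·36.9 + 3·34.9 + 5·1442 = 7351.6
D10: 1·19.8 + 3·72.5 + 5·86 = 667.3
D11: 1·1.3 + 3·84.8 + 5·1824 = 9375.7
D12: 1·47.0 + 3·84.2 + 5·1456 = 7579.6
Lowest: D2 at 471.3.

D2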